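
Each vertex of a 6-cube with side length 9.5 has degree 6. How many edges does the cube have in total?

The 6-cube has n·2^(n-1) = 6·2^5 = 6·32 = 192 edges.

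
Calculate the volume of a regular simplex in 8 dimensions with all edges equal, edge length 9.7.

For a regular n-simplex with edge a, V = (a^n / n!)·√((n+1)/2^n). With a=9.7, n=8: V ≈ 364.464.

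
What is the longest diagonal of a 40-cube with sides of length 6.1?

d = √(6.1² + 6.1² + ... + 6.1²) [40 terms] = √(40·6.1²) = 6.1√40 ≈ 38.5798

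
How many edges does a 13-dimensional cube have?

The 13-cube has n·2^(n-1) = 13·2^12 = 13·4096 = 53248 edges.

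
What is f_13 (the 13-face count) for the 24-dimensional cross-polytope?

Each 13-face is the convex hull of 14 vertices, one chosen as ±e_i from each of 14 distinct axes: 2^14·C(24,14) = 32133218304.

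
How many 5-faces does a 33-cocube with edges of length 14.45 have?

Number of 5-faces = 2^(5+1) · C(33,5+1) = 64 · 1107568 = 70884352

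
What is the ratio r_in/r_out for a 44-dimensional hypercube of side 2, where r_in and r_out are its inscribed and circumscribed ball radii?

Ratio = (s/2)/(s√44/2) = 44^(-1/2) ≈ 0.150756.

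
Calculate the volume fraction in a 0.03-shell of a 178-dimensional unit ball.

V(inner)/V(outer) = ((1-0.03)/1)^178 ≈ 0.004419, so the shell fraction is 0.995581.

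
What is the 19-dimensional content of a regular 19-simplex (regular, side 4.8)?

Volume = 4.8^19 · √(20/2^19) / 19! ≈ 4.45881e-07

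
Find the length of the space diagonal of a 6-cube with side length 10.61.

||(10.61,10.61,...,10.61)|| = √(6)·10.61 ≈ 25.9891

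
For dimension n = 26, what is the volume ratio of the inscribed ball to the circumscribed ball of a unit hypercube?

V_in/V_out = n^(-n/2) = 26^(-26/2) ≈ 4.03038e-19.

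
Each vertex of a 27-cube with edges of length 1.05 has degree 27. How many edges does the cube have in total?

The 27-cube has n·2^(n-1) = 27·2^26 = 27·67108864 = 1811939328 edges.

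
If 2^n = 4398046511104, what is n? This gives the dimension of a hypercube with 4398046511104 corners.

n = log_2(4398046511104) = 42.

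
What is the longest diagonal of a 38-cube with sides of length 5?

||(5,5,...,5)|| = √(38)·5 ≈ 30.8221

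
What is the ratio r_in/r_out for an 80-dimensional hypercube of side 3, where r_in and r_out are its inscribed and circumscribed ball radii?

r_in / r_out = (3/2) / (3√80/2) = 1/√80 ≈ 0.111803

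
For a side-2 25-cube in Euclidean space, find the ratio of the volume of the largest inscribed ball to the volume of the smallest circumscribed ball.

The radii are 2/2 and 2√25/2, so the volume ratio is (1/√25)^25 = 25^{-25/2} ≈ 3.35544e-18.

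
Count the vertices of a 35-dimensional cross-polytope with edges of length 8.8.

An n-cross-polytope has 2n vertices; here n = 35, giving 70.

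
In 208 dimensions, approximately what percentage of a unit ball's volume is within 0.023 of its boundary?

1 - (1-0.023)^208 ≈ 0.992092 ≈ 99.21%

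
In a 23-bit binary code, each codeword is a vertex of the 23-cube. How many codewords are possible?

The 23-cube has 2^23 = 8388608 vertices.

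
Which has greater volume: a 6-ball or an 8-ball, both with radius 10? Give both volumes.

V_6(10) ≈ 5.16771e+06. V_8(10) ≈ 4.05871e+08. The 8-ball is larger.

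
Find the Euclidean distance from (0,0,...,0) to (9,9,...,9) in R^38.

||(9,9,...,9)|| = √(38)·9 ≈ 55.4797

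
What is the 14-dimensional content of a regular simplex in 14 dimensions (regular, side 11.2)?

Volume = 11.2^14 · √(15/2^14) / 14! ≈ 169.621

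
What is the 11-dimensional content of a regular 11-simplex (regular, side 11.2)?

V = (11.2^11 / 11!) · √((11+1) / 2^11) ≈ 667.065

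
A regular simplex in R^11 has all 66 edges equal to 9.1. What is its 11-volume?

V_11 = √(12) · 9.1^11 / (11! · 2^(11/2)) ≈ 67.9556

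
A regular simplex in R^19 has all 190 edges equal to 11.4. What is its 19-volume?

V_19 = √(20) · 11.4^19 / (19! · 2^(19/2)) ≈ 6.12107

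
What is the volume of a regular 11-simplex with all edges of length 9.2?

For a regular n-simplex with edge a, V = (a^n / n!)·√((n+1)/2^n). With a=9.2, n=11: V ≈ 76.6366.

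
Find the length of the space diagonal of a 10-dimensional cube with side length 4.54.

d = √(4.54² + 4.54² + ... + 4.54²) [10 terms] = √(10·4.54²) = 4.54√10 ≈ 14.3567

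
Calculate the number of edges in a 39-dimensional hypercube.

Number of 1-faces = C(39,1)·2^(39-1) = 39·274877906944 = 10720238370816.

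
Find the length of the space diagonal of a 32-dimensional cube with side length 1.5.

The space diagonal of an n-cube of side s is s√n. Here 1.5·√32 ≈ 8.48528.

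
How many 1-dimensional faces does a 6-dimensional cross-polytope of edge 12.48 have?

Each 1-face is the convex hull of 2 vertices, one chosen as ±e_i from each of 2 distinct axes: 2^2·C(6,2) = 60.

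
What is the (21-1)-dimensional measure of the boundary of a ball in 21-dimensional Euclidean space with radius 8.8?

The surface area of an n-ball is 2π^(n/2) r^(n-1) / Γ(n/2). For n=21, r=8.8: 2.27206e+18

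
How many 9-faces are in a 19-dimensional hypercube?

f_9(19-cube) = (19 choose 9) · 2^10 = 94595072.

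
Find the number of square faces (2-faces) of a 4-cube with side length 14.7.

An n-cube has C(n,k)·2^(n-k) k-faces. Here C(4,2)·2^2 = 6·4 = 24.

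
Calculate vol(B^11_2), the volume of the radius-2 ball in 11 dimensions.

The n-ball volume is π^(n/2)·r^n/Γ(n/2+1). With n=11, r=2: V = 131072·π^5/10395 ≈ 3858.64.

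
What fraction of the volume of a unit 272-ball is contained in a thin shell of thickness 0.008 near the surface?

V(inner)/V(outer) = ((1-0.008)/1)^272 ≈ 0.1125, so the shell fraction is 0.887494.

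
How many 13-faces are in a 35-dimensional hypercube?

An n-cube has C(n,k)·2^(n-k) k-faces. Here C(35,13)·2^22 = 1476337800·4194304 = 6192209539891200.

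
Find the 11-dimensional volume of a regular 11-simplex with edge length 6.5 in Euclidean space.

V_11 = √(12) · 6.5^11 / (11! · 2^(11/2)) ≈ 1.6781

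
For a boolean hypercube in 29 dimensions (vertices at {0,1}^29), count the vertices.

An n-cube has 2^n vertices; for n = 29 that is 2^29 = 536870912.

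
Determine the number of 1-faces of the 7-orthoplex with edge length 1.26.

Each 1-face is the convex hull of 2 vertices, one chosen as ±e_i from each of 2 distinct axes: 2^2·C(7,2) = 84.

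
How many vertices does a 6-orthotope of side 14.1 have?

Each vertex is a binary string of length 6, so there are 2^6 = 64.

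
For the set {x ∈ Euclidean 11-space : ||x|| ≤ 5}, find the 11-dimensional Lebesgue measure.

V = 625000000·π^5/2079 ≈ 9.19973e+07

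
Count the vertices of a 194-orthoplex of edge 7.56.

The vertices are ±e_1, ..., ±e_194, so there are 2·194 = 388.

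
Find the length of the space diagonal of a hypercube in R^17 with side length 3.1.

Diagonal = √17 · 3.1 ≈ 12.7816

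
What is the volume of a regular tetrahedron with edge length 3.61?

Volume = (√2/12) · 3.61³ = 5.54441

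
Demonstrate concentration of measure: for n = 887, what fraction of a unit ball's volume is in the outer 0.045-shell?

1 - (1-0.045)^887 ≈ 1 - 1.832e-18 ≈ 100.000000%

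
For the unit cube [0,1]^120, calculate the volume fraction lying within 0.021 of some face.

1 - (1 - 2·0.021)^120 = 1 - 0.958^120 ≈ 0.994194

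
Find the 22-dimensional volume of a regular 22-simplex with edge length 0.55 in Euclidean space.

Volume = 0.55^22 · √(23/2^22) / 22! ≈ 4.0434e-30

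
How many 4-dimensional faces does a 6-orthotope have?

An n-cube has C(n,k)·2^(n-k) k-faces. Here C(6,4)·2^2 = 15·4 = 60.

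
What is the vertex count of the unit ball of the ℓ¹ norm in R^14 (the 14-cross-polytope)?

Number of vertices = 2n = 28.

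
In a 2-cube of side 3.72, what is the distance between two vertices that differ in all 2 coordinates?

Diagonal = √2 · 3.72 ≈ 5.26087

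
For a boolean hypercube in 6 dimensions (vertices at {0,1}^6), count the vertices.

Number of vertices = 2^6 = 64.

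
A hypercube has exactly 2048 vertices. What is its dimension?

Since 2^n = 2048, we have n = 11.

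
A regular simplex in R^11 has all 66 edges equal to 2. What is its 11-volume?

V_11 = √(12) · 2^11 / (11! · 2^(11/2)) ≈ 3.92735e-06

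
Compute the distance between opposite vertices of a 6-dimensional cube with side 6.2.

||(6.2,6.2,...,6.2)|| = √(6)·6.2 ≈ 15.1868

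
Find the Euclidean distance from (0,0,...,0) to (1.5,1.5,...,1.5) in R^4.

Diagonal = √4 · 1.5 = 3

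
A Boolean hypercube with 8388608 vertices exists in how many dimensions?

Since 2^n = 8388608, we have n = 23.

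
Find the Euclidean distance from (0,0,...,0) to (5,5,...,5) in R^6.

Diagonal = √6 · 5 ≈ 12.2474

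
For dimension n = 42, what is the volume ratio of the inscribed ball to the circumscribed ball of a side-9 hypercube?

V_in / V_out = (r_in/r_out)^42 = (1/√42)^42 = 42^(-42/2) ≈ 8.1614e-35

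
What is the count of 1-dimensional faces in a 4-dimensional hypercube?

Choose 1 of 4 axes to span the face (C(4,1) = 4 ways), then fix each of the remaining 3 coordinates at one of its two extreme values (2^3 = 8 ways): 4·8 = 32.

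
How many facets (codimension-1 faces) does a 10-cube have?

f_9(10-cube) = (10 choose 9) · 2^1 = 20.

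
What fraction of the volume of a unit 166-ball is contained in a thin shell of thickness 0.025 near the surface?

Shell fraction = 1 - (1-0.025)^166 ≈ 0.985046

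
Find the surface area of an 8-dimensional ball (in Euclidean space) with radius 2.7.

The surface area of an n-ball is 2π^(n/2) r^(n-1) / Γ(n/2). For n=8, r=2.7: 33964.4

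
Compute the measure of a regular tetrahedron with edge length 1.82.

Volume = (√2/12) · 1.82³ = 0.710474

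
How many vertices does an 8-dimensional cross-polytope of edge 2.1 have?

The vertices are ±e_1, ..., ±e_8, so there are 2·8 = 16.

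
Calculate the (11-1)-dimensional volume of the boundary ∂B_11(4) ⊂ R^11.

The surface area of an n-ball is 2π^(n/2) r^(n-1) / Γ(n/2). For n=11, r=4: 67108864·π^5/945 ≈ 2.17319e+07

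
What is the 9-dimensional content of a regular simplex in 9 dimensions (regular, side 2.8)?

For a regular n-simplex with edge a, V = (a^n / n!)·√((n+1)/2^n). With a=2.8, n=9: V ≈ 0.00407403.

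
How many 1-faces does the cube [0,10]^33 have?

Number of 1-faces = C(33,1)·2^(33-1) = 33·4294967296 = 141733920768.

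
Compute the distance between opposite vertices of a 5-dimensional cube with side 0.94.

||(0.94,0.94,...,0.94)|| = √(5)·0.94 ≈ 2.1019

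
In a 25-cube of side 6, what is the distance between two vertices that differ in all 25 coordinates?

||(6,6,...,6)|| = √(25)·6 = 30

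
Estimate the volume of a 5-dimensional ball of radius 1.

Volume = π^{5/2}·(1)^5/Γ(7/2) = 8·π^2/15 ≈ 5.26379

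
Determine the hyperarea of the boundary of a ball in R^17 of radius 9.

S = n·V_n(r)/r = 17·V_17(9)/9 (volume-to-surface relation), giving 11712917736940032·π^8/25025 ≈ 4.44109e+15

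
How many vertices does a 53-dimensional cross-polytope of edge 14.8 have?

Number of vertices = 2n = 106.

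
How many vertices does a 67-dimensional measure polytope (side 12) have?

Number of vertices = 2^67 = 147573952589676412928.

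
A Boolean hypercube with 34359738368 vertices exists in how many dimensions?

2^n = 34359738368 ⇒ n = log_2(34359738368) = 35.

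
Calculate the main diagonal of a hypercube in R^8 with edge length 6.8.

||(6.8,6.8,...,6.8)|| = √(8)·6.8 ≈ 19.2333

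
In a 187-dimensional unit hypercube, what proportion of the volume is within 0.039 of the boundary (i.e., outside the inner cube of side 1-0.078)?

Shell fraction = 1 - (1-0.078)^187 ≈ 0.9999997461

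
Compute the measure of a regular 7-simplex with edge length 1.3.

Volume = 1.3^7 · √(8/2^7) / 7! ≈ 0.000311253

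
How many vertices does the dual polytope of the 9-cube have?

The vertices are ±e_1, ..., ±e_9, so there are 2·9 = 18.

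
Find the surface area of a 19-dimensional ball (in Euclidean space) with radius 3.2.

S_19(3.2) = 2·π^(19/2)·(3.2)^18 / Γ(19/2) ≈ 1.09658e+09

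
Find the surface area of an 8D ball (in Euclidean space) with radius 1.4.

S_8(1.4) = 2·π^(8/2)·(1.4)^7 / Γ(8/2) ≈ 342.274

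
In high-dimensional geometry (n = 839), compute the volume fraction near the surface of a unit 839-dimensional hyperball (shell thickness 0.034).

1 - (1-0.034)^839 ≈ 1 - 2.488e-13 ≈ (100 - 2.49e-11)%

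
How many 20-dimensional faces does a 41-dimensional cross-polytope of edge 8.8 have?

An n-cross-polytope has 2^(k+1)·C(n,k+1) k-faces. Here 2^21·C(41,21) = 2097152·269128937220 = 564404288948797440.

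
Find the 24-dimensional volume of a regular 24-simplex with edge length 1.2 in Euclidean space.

V = (1.2^24 / 24!) · √((24+1) / 2^24) ≈ 1.56406e-25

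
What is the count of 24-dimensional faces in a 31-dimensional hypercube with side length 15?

Number of 24-faces = C(31,24) · 2^(31-24) = 2629575 · 128 = 336585600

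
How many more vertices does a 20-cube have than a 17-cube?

The 20-cube has 2^20 = 1048576 vertices. The 17-cube has 2^17 = 131072 vertices. Difference: 1048576 - 131072 = 917504.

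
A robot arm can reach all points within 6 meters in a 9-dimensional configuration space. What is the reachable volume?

Volume = π^{9/2}·(6)^9/Γ(11/2) = 11943936·π^4/35 ≈ 3.32414e+07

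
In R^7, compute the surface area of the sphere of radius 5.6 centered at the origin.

S_7(5.6) = 2·π^(7/2)·(5.6)^6 / Γ(7/2) ≈ 1.02001e+06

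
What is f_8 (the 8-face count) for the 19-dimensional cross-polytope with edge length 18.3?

f_8(19-orthoplex) = 2^9 · (19 choose 9) = 47297536.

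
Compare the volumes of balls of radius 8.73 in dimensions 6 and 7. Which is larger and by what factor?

V_6(8.73) ≈ 2.28762e+06, V_7(8.73) ≈ 1.82591e+07. The 7-ball is larger by a factor of 7.982.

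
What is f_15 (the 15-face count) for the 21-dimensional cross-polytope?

f_15(21-orthoplex) = 2^16 · (21 choose 16) = 1333592064.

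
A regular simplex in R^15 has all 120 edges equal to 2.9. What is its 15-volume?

V_15 = √(16) · 2.9^15 / (15! · 2^(15/2)) ≈ 1.45816e-07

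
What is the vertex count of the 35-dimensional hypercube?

An n-cube has 2^n vertices; for n = 35 that is 2^35 = 34359738368.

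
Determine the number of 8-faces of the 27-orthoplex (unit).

An n-cross-polytope has 2^(k+1)·C(n,k+1) k-faces. Here 2^9·C(27,9) = 512·4686825 = 2399654400.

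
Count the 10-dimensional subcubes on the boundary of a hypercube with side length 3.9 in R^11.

An n-cube has C(n,k)·2^(n-k) k-faces. Here C(11,10)·2^1 = 11·2 = 22.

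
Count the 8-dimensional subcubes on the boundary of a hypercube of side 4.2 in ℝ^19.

An n-cube has C(n,k)·2^(n-k) k-faces. Here C(19,8)·2^11 = 75582·2048 = 154791936.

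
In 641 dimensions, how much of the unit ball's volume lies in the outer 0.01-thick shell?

1 - (1-0.01)^641 ≈ 0.998407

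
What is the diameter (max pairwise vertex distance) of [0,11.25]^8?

||(11.25,11.25,...,11.25)|| = √(8)·11.25 ≈ 31.8198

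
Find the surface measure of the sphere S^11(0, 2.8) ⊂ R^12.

S_12(2.8) = 2·π^(12/2)·(2.8)^11 / Γ(12/2) ≈ 1.32888e+06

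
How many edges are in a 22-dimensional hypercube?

Number of 1-faces = C(22,1) · 2^(22-1) = 22 · 2097152 = 46137344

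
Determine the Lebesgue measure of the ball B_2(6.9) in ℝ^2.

The n-ball volume is π^(n/2)·r^n/Γ(n/2+1). With n=2, r=6.9: V ≈ 149.571.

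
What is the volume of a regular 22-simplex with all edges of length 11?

V_22 = √(23) · 11^22 / (22! · 2^(22/2)) ≈ 0.169592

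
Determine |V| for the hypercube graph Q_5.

An n-cube has 2^n vertices; for n = 5 that is 2^5 = 32.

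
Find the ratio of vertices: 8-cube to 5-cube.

The 8-cube has 2^8 = 256 vertices. The 5-cube has 2^5 = 32 vertices. Ratio: 256/32 = 8.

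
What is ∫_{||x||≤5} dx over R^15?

The n-ball volume is π^(n/2)·r^n/Γ(n/2+1). With n=15, r=5: V = 312500000000·π^7/81081 ≈ 1.16407e+10.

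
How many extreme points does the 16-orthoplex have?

Number of vertices = 2n = 32.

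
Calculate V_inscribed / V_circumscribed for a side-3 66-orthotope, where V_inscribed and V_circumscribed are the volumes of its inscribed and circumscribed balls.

V_in / V_out = (r_in/r_out)^66 = (1/√66)^66 = 66^(-66/2) ≈ 9.01675e-61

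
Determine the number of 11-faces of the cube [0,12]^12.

f_11(12-cube) = (12 choose 11) · 2^1 = 24.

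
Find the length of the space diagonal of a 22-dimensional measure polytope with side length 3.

Diagonal = √22 · 3 ≈ 14.0712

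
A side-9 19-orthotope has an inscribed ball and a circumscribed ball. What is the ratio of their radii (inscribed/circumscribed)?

r_in / r_out = (9/2) / (9√19/2) = 1/√19 ≈ 0.229416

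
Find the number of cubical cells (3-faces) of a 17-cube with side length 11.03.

An n-cube has C(n,k)·2^(n-k) k-faces. Here C(17,3)·2^14 = 680·16384 = 11141120.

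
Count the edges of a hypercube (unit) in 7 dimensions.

Number of 1-faces = C(7,1)·2^(7-1) = 7·64 = 448.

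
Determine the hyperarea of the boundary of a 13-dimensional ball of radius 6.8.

S = n·V_n(r)/r = 13·V_13(6.8)/6.8 (volume-to-surface relation), giving 1.15716e+11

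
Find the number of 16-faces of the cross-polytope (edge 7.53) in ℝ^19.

f_16(19-orthoplex) = 2^17 · (19 choose 17) = 22413312.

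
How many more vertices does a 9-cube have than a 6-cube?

The 9-cube has 2^9 = 512 vertices. The 6-cube has 2^6 = 64 vertices. Difference: 512 - 64 = 448.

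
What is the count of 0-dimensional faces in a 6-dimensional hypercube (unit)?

Choose 0 of 6 axes to span the face (C(6,0) = 1 way), then fix each of the remaining 6 coordinates at one of its two extreme values (2^6 = 64 ways): 1·64 = 64.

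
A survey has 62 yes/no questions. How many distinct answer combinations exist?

Number of vertices = 2^62 = 4611686018427387904.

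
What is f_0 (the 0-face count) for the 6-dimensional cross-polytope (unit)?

Number of 0-faces = 2^(0+1) · C(6,0+1) = 2 · 6 = 12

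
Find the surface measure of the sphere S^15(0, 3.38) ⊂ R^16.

S_16(3.38) = 2·π^(16/2)·(3.38)^15 / Γ(16/2) ≈ 3.23258e+08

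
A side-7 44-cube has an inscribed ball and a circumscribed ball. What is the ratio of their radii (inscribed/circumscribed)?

r_in = 7/2 (half the side); r_out = 7√44/2 (half the diagonal). Ratio = 1/√44 ≈ 0.150756.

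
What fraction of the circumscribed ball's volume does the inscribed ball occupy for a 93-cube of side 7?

Volume scales as r^n, and r_in/r_out = 1/√93, giving (1/√93)^93 ≈ 2.92108e-92.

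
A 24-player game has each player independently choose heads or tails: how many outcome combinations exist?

Each vertex is a binary string of length 24, so there are 2^24 = 16777216.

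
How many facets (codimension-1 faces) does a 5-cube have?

An n-cube has C(n,k)·2^(n-k) k-faces. Here C(5,4)·2^1 = 5·2 = 10.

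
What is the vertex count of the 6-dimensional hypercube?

Number of vertices = 2^6 = 64.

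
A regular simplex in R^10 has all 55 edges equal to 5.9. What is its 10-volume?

V = (5.9^10 / 10!) · √((10+1) / 2^10) ≈ 1.45983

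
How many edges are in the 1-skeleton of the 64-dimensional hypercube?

Each of the 2^64 = 18446744073709551616 vertices has degree 64; total edges = 64·2^64/2 = 590295810358705651712.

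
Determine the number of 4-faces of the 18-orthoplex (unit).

Each 4-face is the convex hull of 5 vertices, one chosen as ±e_i from each of 5 distinct axes: 2^5·C(18,5) = 274176.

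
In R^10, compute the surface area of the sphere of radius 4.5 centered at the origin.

The surface area of an n-ball is 2π^(n/2) r^(n-1) / Γ(n/2). For n=10, r=4.5: 129140163·π^5/2048 ≈ 1.92966e+07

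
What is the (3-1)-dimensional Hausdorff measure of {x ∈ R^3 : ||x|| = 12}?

|∂B_3(12)| = 4πr² = 4π·(12)² ≈ 1809.56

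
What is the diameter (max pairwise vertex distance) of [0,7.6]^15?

d = √(7.6² + 7.6² + ... + 7.6²) [15 terms] = √(15·7.6²) = 7.6√15 ≈ 29.4347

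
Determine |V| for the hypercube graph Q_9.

Number of vertices = 2^9 = 512.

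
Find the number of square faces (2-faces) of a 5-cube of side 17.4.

Choose 2 of 5 axes to span the face (C(5,2) = 10 ways), then fix each of the remaining 3 coordinates at one of its two extreme values (2^3 = 8 ways): 10·8 = 80.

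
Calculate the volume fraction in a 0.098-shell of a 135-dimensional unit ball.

Shell fraction = 1 - (1-0.098)^135 ≈ 0.9999991028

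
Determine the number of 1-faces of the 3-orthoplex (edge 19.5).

An n-cross-polytope has 2^(k+1)·C(n,k+1) k-faces. Here 2^2·C(3,2) = 4·3 = 12.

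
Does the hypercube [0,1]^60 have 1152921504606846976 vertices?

True. The 60-cube has 2^60 = 1152921504606846976 vertices.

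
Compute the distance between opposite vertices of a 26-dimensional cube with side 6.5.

The space diagonal of an n-cube of side s is s√n. Here 6.5·√26 ≈ 33.1436.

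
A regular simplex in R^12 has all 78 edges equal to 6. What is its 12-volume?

V = (6^12 / 12!) · √((12+1) / 2^12) ≈ 0.256018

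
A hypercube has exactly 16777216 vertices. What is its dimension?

n = log_2(16777216) = 24.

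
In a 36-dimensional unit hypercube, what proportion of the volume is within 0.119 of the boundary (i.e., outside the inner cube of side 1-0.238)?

Shell fraction = 1 - (1-0.238)^36 ≈ 0.999944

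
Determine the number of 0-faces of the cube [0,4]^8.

An n-cube has C(n,k)·2^(n-k) k-faces. Here C(8,0)·2^8 = 1·256 = 256.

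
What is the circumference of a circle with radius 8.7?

|∂B_2(8.7)| = 2πr = 2π·8.7 ≈ 54.6637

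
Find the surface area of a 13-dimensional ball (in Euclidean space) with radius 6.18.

S = n·V_n(r)/r = 13·V_13(6.18)/6.18 (volume-to-surface relation), giving 3.67406e+10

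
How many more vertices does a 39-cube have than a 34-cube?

The 39-cube has 2^39 = 549755813888 vertices. The 34-cube has 2^34 = 17179869184 vertices. Difference: 549755813888 - 17179869184 = 532575944704.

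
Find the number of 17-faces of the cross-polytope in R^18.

Each 17-face is the convex hull of 18 vertices, one chosen as ±e_i from each of 18 distinct axes: 2^18·C(18,18) = 262144.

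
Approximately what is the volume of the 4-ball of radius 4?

V_4(4) = π^(4/2) · (4)^4 / Γ(4/2 + 1) = 128·π^2 ≈ 1263.31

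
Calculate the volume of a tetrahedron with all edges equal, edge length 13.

Volume = (√2/12) · 13³ = 258.919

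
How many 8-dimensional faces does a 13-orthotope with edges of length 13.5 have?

An n-cube has C(n,k)·2^(n-k) k-faces. Here C(13,8)·2^5 = 1287·32 = 41184.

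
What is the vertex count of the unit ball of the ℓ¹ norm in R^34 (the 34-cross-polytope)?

Number of vertices = 2n = 68.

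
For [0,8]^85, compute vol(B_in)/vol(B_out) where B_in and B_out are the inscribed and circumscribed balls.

The radii are 8/2 and 8√85/2, so the volume ratio is (1/√85)^85 = 85^{-85/2} ≈ 9.99299e-83.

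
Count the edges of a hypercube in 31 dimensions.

An n-cube has n·2^(n-1) edges. With n = 31: 31·1073741824 = 33285996544.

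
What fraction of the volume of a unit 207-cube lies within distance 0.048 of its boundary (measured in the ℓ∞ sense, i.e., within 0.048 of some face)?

1 - (1 - 2·0.048)^207 = 1 - 0.904^207 ≈ 0.9999999992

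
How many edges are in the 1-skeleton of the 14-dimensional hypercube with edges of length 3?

Each of the 2^14 = 16384 vertices has degree 14; total edges = 14·2^14/2 = 114688.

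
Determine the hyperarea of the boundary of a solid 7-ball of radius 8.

The surface area of an n-ball is 2π^(n/2) r^(n-1) / Γ(n/2). For n=7, r=8: 4194304·π^3/15 ≈ 8.66998e+06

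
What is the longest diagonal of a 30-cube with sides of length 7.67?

d = √(7.67² + 7.67² + ... + 7.67²) [30 terms] = √(30·7.67²) = 7.67√30 ≈ 42.0103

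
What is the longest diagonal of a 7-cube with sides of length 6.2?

Diagonal = √7 · 6.2 ≈ 16.4037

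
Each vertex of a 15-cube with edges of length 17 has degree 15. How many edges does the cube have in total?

An n-cube has n·2^(n-1) edges. With n = 15: 15·16384 = 245760.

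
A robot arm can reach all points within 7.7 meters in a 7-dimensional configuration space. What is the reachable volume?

The n-ball volume is π^(n/2)·r^n/Γ(n/2+1). With n=7, r=7.7: V ≈ 7.58255e+06.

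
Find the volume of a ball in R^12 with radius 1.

V = π^6/720 ≈ 1.33526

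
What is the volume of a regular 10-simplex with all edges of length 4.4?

Volume = 4.4^10 · √(11/2^10) / 10! ≈ 0.0776802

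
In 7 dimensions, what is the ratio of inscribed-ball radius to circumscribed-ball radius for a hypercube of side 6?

Ratio = (s/2)/(s√7/2) = 7^(-1/2) ≈ 0.377964.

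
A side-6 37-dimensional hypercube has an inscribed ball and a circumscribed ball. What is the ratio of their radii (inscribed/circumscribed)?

r_in / r_out = (6/2) / (6√37/2) = 1/√37 ≈ 0.164399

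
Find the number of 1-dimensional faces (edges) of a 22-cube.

The 22-cube has n·2^(n-1) = 22·2^21 = 22·2097152 = 46137344 edges.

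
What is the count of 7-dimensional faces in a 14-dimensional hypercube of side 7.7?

An n-cube has C(n,k)·2^(n-k) k-faces. Here C(14,7)·2^7 = 3432·128 = 439296.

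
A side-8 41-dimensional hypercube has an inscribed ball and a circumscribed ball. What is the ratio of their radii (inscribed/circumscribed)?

r_in / r_out = (8/2) / (8√41/2) = 1/√41 ≈ 0.156174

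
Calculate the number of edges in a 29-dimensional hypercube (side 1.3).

Number of 1-faces = C(29,1)·2^(29-1) = 29·268435456 = 7784628224.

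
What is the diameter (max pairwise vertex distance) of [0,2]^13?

||(2,2,...,2)|| = √(13)·2 ≈ 7.2111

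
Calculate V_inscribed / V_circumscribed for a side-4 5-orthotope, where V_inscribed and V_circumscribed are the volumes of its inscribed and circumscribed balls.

The radii are 4/2 and 4√5/2, so the volume ratio is (1/√5)^5 = 5^{-5/2} ≈ 0.0178885.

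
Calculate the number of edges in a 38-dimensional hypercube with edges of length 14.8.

Number of 1-faces = C(38,1)·2^(38-1) = 38·137438953472 = 5222680231936.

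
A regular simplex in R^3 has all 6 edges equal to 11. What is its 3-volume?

Volume = (√2/12) · 11³ = 156.86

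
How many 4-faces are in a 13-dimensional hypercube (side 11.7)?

f_4(13-cube) = (13 choose 4) · 2^9 = 366080.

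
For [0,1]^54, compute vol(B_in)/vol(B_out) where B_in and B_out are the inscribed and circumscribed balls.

The radii are 1/2 and 1√54/2, so the volume ratio is (1/√54)^54 = 54^{-54/2} ≈ 1.68023e-47.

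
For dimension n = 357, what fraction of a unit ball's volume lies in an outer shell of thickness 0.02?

1 - (1-0.02)^357 ≈ 0.999263 ≈ 99.93%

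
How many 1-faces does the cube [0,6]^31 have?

The 31-cube has n·2^(n-1) = 31·2^30 = 31·1073741824 = 33285996544 edges.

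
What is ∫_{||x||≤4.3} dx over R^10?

V_10(4.3) = π^(10/2) · (4.3)^10 / Γ(10/2 + 1) ≈ 5.51128e+06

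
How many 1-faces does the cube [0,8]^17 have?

An n-cube has n·2^(n-1) edges. With n = 17: 17·65536 = 1114112.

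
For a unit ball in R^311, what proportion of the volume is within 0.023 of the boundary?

Shell fraction = 1 - (1-0.023)^311 ≈ 0.99928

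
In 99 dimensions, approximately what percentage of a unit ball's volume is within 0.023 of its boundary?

1 - (1-0.023)^99 ≈ 0.900101 ≈ 90.01%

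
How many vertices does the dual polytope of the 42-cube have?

An n-cross-polytope has 2n vertices; here n = 42, giving 84.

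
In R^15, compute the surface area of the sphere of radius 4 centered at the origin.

The surface area of an n-ball is 2π^(n/2) r^(n-1) / Γ(n/2). For n=15, r=4: 68719476736·π^7/135135 ≈ 1.53589e+09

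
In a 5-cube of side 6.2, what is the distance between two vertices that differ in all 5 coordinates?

The space diagonal of an n-cube of side s is s√n. Here 6.2·√5 ≈ 13.8636.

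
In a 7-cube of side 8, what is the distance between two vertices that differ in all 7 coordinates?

||(8,8,...,8)|| = √(7)·8 ≈ 21.166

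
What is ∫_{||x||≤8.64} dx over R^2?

V_2(8.64) = π^(2/2) · (8.64)^2 / Γ(2/2 + 1) ≈ 234.519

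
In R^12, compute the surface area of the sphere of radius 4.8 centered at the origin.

The surface area of an n-ball is 2π^(n/2) r^(n-1) / Γ(n/2). For n=12, r=4.8: 4.99346e+08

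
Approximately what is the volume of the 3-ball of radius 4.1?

V_3(4.1) = π^(3/2) · (4.1)^3 / Γ(3/2 + 1) ≈ 288.696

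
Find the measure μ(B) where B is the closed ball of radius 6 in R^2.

V = 36·π ≈ 113.097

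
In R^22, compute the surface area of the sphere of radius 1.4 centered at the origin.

The surface area of an n-ball is 2π^(n/2) r^(n-1) / Γ(n/2). For n=22, r=1.4: 189.935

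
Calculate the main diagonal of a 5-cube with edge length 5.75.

d = √(5.75² + 5.75² + ... + 5.75²) [5 terms] = √(5·5.75²) = 5.75√5 ≈ 12.8574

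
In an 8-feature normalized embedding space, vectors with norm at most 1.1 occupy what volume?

The n-ball volume is π^(n/2)·r^n/Γ(n/2+1). With n=8, r=1.1: V ≈ 8.70021.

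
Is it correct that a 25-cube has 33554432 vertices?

True. The 25-cube has 2^25 = 33554432 vertices.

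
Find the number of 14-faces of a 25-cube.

Number of 14-faces = C(25,14) · 2^(25-14) = 4457400 · 2048 = 9128755200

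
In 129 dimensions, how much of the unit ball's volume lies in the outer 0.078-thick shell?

1 - (1-0.078)^129 ≈ 0.999972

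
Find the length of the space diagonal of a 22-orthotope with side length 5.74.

||(5.74,5.74,...,5.74)|| = √(22)·5.74 ≈ 26.923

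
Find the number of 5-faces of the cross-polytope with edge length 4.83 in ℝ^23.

An n-cross-polytope has 2^(k+1)·C(n,k+1) k-faces. Here 2^6·C(23,6) = 64·100947 = 6460608.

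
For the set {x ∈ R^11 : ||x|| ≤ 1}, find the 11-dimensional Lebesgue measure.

V = 64·π^5/10395 ≈ 1.8841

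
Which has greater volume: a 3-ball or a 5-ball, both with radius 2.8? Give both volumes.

V_3(2.8) ≈ 91.9523. V_5(2.8) ≈ 905.917. The 5-ball is larger.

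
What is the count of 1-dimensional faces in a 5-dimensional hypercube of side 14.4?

f_1(5-cube) = (5 choose 1) · 2^4 = 80.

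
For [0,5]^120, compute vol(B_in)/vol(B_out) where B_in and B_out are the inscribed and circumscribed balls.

V_in/V_out = n^(-n/2) = 120^(-120/2) ≈ 1.7747e-125.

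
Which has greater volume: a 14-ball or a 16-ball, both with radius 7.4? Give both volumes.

V_14(7.4) ≈ 8.84836e+11. V_16(7.4) ≈ 1.90277e+13. The 16-ball is larger.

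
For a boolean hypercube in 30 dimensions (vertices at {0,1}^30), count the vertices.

Number of vertices = 2^30 = 1073741824.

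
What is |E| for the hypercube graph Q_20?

Number of 1-faces = C(20,1)·2^(20-1) = 20·524288 = 10485760.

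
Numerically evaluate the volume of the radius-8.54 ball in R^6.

Volume = π^{6/2}·(8.54)^6/Γ(4) ≈ 2.00468e+06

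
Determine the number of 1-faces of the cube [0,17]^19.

f_1(19-cube) = (19 choose 1) · 2^18 = 4980736.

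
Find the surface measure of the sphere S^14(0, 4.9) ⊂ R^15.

|∂B_15(4.9)| ≈ 2.63188e+10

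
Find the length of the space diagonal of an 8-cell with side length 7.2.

Diagonal = √4 · 7.2 = 14.4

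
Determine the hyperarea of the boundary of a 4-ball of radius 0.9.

|∂B_4(0.9)| ≈ 14.3899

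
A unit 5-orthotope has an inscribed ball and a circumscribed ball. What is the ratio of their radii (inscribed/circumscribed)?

r_in = 1/2 (half the side); r_out = 1√5/2 (half the diagonal). Ratio = 1/√5 ≈ 0.447214.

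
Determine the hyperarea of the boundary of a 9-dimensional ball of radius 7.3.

The surface area of an n-ball is 2π^(n/2) r^(n-1) / Γ(n/2). For n=9, r=7.3: 2.3941e+08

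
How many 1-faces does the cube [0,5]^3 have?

Each of the 2^3 = 8 vertices has degree 3; total edges = 3·2^3/2 = 12.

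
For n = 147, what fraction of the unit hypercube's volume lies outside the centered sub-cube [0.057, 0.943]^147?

The inner cube has side 1-2·0.057 = 0.886 and volume (0.886)^147 ≈ 1.874e-08, so the shell holds 0.9999999813 of the volume.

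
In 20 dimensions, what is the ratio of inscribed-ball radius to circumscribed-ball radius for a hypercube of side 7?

Ratio = (s/2)/(s√20/2) = 20^(-1/2) ≈ 0.223607.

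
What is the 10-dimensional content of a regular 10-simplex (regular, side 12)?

Volume = 12^10 · √(11/2^10) / 10! ≈ 1768.46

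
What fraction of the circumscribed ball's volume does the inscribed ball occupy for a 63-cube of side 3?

V_in/V_out = n^(-n/2) = 63^(-63/2) ≈ 2.09302e-57.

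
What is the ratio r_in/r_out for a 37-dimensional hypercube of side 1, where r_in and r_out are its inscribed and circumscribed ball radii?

Ratio = (s/2)/(s√37/2) = 37^(-1/2) ≈ 0.164399.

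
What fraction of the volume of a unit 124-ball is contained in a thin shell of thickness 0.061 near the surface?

1 - (1-0.061)^124 ≈ 0.999592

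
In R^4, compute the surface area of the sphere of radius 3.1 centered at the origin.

S = n·V_n(r)/r = 4·V_4(3.1)/3.1 (volume-to-surface relation), giving 588.051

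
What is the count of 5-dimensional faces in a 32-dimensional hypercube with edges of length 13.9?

f_5(32-cube) = (32 choose 5) · 2^27 = 27028229193728.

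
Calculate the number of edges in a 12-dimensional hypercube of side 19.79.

The 12-cube has n·2^(n-1) = 12·2^11 = 12·2048 = 24576 edges.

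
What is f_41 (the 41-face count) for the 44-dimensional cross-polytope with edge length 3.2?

Number of 41-faces = 2^(41+1) · C(44,41+1) = 4398046511104 · 946 = 4160551999504384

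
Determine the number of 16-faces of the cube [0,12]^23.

Choose 16 of 23 axes to span the face (C(23,16) = 245157 ways), then fix each of the remaining 7 coordinates at one of its two extreme values (2^7 = 128 ways): 245157·128 = 31380096.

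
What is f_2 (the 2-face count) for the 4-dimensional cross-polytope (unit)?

f_2(4-orthoplex) = 2^3 · (4 choose 3) = 32.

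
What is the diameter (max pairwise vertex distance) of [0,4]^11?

||(4,4,...,4)|| = √(11)·4 ≈ 13.2665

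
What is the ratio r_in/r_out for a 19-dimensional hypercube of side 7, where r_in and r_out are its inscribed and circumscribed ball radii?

For an n-cube of any side s, the inradius is s/2 and the circumradius is s√n/2, so the ratio is 1/√19 ≈ 0.229416.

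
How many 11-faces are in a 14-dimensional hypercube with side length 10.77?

f_11(14-cube) = (14 choose 11) · 2^3 = 2912.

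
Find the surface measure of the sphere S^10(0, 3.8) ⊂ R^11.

S_11(3.8) = 2·π^(11/2)·(3.8)^10 / Γ(11/2) ≈ 1.30117e+07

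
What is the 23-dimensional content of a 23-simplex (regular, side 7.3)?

For a regular n-simplex with edge a, V = (a^n / n!)·√((n+1)/2^n). With a=7.3, n=23: V ≈ 4.70102e-06.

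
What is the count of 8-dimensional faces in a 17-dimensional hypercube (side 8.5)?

An n-cube has C(n,k)·2^(n-k) k-faces. Here C(17,8)·2^9 = 24310·512 = 12446720.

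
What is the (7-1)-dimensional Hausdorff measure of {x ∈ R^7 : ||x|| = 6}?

S_7(6) = 2·π^(7/2)·(6)^6 / Γ(7/2) = 248832·π^3/5 ≈ 1.54307e+06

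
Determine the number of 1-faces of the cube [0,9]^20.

Choose 1 of 20 axes to span the face (C(20,1) = 20 ways), then fix each of the remaining 19 coordinates at one of its two extreme values (2^19 = 524288 ways): 20·524288 = 10485760.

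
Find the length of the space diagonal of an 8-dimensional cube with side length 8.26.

||(8.26,8.26,...,8.26)|| = √(8)·8.26 ≈ 23.3628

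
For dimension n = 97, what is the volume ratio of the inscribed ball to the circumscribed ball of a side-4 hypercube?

V_in / V_out = (r_in/r_out)^97 = (1/√97)^97 = 97^(-97/2) ≈ 4.38098e-97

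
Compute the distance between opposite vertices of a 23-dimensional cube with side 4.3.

Diagonal = √23 · 4.3 ≈ 20.6221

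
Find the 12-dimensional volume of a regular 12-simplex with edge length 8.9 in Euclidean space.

For a regular n-simplex with edge a, V = (a^n / n!)·√((n+1)/2^n). With a=8.9, n=12: V ≈ 29.0492.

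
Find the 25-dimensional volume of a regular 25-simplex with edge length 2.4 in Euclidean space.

V = (2.4^25 / 25!) · √((25+1) / 2^25) ≈ 1.81655e-19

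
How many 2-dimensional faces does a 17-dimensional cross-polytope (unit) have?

f_2(17-orthoplex) = 2^3 · (17 choose 3) = 5440.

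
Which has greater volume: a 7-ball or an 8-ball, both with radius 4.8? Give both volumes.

V_7(4.8) ≈ 277376. V_8(4.8) ≈ 1.14372e+06. The 8-ball is larger.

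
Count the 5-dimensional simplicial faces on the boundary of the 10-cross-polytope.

Number of 5-faces = 2^(5+1) · C(10,5+1) = 64 · 210 = 13440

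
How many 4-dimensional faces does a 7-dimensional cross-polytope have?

Each 4-face is the convex hull of 5 vertices, one chosen as ±e_i from each of 5 distinct axes: 2^5·C(7,5) = 672.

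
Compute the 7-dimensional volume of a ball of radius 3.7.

Volume = π^{7/2}·(3.7)^7/Γ(9/2) ≈ 44853.1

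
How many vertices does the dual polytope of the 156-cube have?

The vertices are ±e_1, ..., ±e_156, so there are 2·156 = 312.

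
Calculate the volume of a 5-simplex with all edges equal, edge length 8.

For a regular n-simplex with edge a, V = (a^n / n!)·√((n+1)/2^n). With a=8, n=5: V ≈ 118.241.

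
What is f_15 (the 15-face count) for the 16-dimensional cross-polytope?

f_15(16-orthoplex) = 2^16 · (16 choose 16) = 65536.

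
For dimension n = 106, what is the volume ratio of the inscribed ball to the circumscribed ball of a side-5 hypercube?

The radii are 5/2 and 5√106/2, so the volume ratio is (1/√106)^106 = 106^{-106/2} ≈ 4.55816e-108.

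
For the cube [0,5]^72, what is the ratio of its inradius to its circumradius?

r_in = 5/2 (half the side); r_out = 5√72/2 (half the diagonal). Ratio = 1/√72 ≈ 0.117851.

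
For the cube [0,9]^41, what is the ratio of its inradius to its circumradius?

r_in / r_out = (9/2) / (9√41/2) = 1/√41 ≈ 0.156174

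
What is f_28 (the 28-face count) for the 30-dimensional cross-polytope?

Number of 28-faces = 2^(28+1) · C(30,28+1) = 536870912 · 30 = 16106127360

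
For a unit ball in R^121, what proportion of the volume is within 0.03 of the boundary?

V(inner)/V(outer) = ((1-0.03)/1)^121 ≈ 0.02508, so the shell fraction is 0.974917.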